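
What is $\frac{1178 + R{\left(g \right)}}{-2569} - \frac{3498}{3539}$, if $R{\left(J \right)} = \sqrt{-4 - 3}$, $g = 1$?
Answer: $- \frac{13155304}{9091691} - \frac{i \sqrt{7}}{2569} \approx -1.447 - 0.0010299 i$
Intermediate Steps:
$R{\left(J \right)} = i \sqrt{7}$ ($R{\left(J \right)} = \sqrt{-7} = i \sqrt{7}$)
$\frac{1178 + R{\left(g \right)}}{-2569} - \frac{3498}{3539} = \frac{1178 + i \sqrt{7}}{-2569} - \frac{3498}{3539} = \left(1178 + i \sqrt{7}\right) \left(- \frac{1}{2569}\right) - \frac{3498}{3539} = \left(- \frac{1178}{2569} - \frac{i \sqrt{7}}{2569}\right) - \frac{3498}{3539} = - \frac{13155304}{9091691} - \frac{i \sqrt{7}}{2569}$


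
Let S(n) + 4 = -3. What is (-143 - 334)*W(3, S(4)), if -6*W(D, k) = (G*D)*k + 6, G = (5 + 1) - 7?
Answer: 4293/2 ≈ 2146.5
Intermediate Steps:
G = -1 (G = 6 - 7 = -1)
S(n) = -7 (S(n) = -4 - 3 = -7)
W(D, k) = -1 + D*k/6 (W(D, k) = -((-D)*k + 6)/6 = -(-D*k + 6)/6 = -(6 - D*k)/6 = -1 + D*k/6)
(-143 - 334)*W(3, S(4)) = (-143 - 334)*(-1 + (⅙)*3*(-7)) = -477*(-1 - 7/2) = -477*(-9/2) = 4293/2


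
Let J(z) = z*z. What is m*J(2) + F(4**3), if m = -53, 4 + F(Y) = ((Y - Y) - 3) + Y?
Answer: -155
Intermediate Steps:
J(z) = z**2
F(Y) = -7 + Y (F(Y) = -4 + (((Y - Y) - 3) + Y) = -4 + ((0 - 3) + Y) = -4 + (-3 + Y) = -7 + Y)
m*J(2) + F(4**3) = -53*2**2 + (-7 + 4**3) = -53*4 + (-7 + 64) = -212 + 57 = -155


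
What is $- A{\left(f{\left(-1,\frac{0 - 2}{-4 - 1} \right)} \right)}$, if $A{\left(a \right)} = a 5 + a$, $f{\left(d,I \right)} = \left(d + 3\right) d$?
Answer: $12$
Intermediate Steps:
$f{\left(d,I \right)} = d \left(3 + d\right)$ ($f{\left(d,I \right)} = \left(3 + d\right) d = d \left(3 + d\right)$)
$A{\left(a \right)} = 6 a$ ($A{\left(a \right)} = 5 a + a = 6 a$)
$- A{\left(f{\left(-1,\frac{0 - 2}{-4 - 1} \right)} \right)} = - 6 \left(- (3 - 1)\right) = - 6 \left(\left(-1\right) 2\right) = - 6 \left(-2\right) = \left(-1\right) \left(-12\right) = 12$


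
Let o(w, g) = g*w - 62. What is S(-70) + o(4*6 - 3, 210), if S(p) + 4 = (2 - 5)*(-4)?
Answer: 4356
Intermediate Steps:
o(w, g) = -62 + g*w
S(p) = 8 (S(p) = -4 + (2 - 5)*(-4) = -4 - 3*(-4) = -4 + 12 = 8)
S(-70) + o(4*6 - 3, 210) = 8 + (-62 + 210*(4*6 - 3)) = 8 + (-62 + 210*(24 - 3)) = 8 + (-62 + 210*21) = 8 + (-62 + 4410) = 8 + 4348 = 4356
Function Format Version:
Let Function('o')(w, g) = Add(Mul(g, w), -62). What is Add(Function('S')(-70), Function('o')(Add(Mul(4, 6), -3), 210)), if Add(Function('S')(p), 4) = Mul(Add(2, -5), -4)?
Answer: 4356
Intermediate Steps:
Function('o')(w, g) = Add(-62, Mul(g, w))
Function('S')(p) = 8 (Function('S')(p) = Add(-4, Mul(Add(2, -5), -4)) = Add(-4, Mul(-3, -4)) = Add(-4, 12) = 8)
Add(Function('S')(-70), Function('o')(Add(Mul(4, 6), -3), 210)) = Add(8, Add(-62, Mul(210, Add(Mul(4, 6), -3)))) = Add(8, Add(-62, Mul(210, Add(24, -3)))) = Add(8, Add(-62, Mul(210, 21))) = Add(8, Add(-62, 4410)) = Add(8, 4348) = 4356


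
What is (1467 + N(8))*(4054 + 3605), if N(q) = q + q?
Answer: 11358297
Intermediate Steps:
N(q) = 2*q
(1467 + N(8))*(4054 + 3605) = (1467 + 2*8)*(4054 + 3605) = (1467 + 16)*7659 = 1483*7659 = 11358297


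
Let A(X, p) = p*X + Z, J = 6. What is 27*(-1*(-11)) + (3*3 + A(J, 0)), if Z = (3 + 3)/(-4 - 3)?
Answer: 2136/7 ≈ 305.14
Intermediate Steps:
Z = -6/7 (Z = 6/(-7) = 6*(-⅐) = -6/7 ≈ -0.85714)
A(X, p) = -6/7 + X*p (A(X, p) = p*X - 6/7 = X*p - 6/7 = -6/7 + X*p)
27*(-1*(-11)) + (3*3 + A(J, 0)) = 27*(-1*(-11)) + (3*3 + (-6/7 + 6*0)) = 27*11 + (9 + (-6/7 + 0)) = 297 + (9 - 6/7) = 297 + 57/7 = 2136/7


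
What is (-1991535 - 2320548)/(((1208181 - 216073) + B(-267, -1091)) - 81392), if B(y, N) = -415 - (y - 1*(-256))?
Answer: -4312083/910312 ≈ -4.7369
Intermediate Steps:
B(y, N) = -671 - y (B(y, N) = -415 - (y + 256) = -415 - (256 + y) = -415 + (-256 - y) = -671 - y)
(-1991535 - 2320548)/(((1208181 - 216073) + B(-267, -1091)) - 81392) = (-1991535 - 2320548)/(((1208181 - 216073) + (-671 - 1*(-267))) - 81392) = -4312083/((992108 + (-671 + 267)) - 81392) = -4312083/((992108 - 404) - 81392) = -4312083/(991704 - 81392) = -4312083/910312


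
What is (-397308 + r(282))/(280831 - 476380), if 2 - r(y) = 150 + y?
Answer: 397738/195549 ≈ 2.0340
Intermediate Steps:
r(y) = -148 - y (r(y) = 2 - (150 + y) = 2 + (-150 - y) = -148 - y)
(-397308 + r(282))/(280831 - 476380) = (-397308 + (-148 - 1*282))/(280831 - 476380) = (-397308 + (-148 - 282))/(-195549) = (-397308 - 430)*(-1/195549) = -397738*(-1/195549) = 397738/195549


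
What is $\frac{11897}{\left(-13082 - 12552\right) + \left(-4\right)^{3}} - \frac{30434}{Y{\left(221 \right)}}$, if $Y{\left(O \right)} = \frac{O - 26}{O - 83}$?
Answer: $- \frac{35977048177}{1670370} \approx -21538.0$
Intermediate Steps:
$Y{\left(O \right)} = \frac{-26 + O}{-83 + O}$
$\frac{11897}{\left(-13082 - 12552\right) + \left(-4\right)^{3}} - \frac{30434}{Y{\left(221 \right)}} = \frac{11897}{\left(-13082 - 12552\right) + \left(-4\right)^{3}} - \frac{30434}{\frac{1}{-83 + 221} \left(-26 + 221\right)} = \frac{11897}{-25634 - 64} - \frac{30434}{\frac{1}{138} \cdot 195} = \frac{11897}{-25698} - \frac{30434}{\frac{1}{138} \cdot 195} = 11897 \left(- \frac{1}{25698}\right) - \frac{30434}{\frac{65}{46}} = - \frac{11897}{25698} - \frac{1399964}{65} = - \frac{35977048177}{1670370}$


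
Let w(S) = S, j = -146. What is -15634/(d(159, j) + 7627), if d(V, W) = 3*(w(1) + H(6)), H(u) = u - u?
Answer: -7817/3815 ≈ -2.0490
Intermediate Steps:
H(u) = 0
d(V, W) = 3 (d(V, W) = 3*(1 + 0) = 3*1 = 3)
-15634/(d(159, j) + 7627) = -15634/(3 + 7627) = -15634/7630 = -15634*1/7630 = -7817/3815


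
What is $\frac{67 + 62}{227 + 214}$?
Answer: $\frac{43}{147} \approx 0.29252$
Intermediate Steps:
$\frac{67 + 62}{227 + 214} = \frac{129}{441} = 129 \cdot \frac{1}{441} = \frac{43}{147}$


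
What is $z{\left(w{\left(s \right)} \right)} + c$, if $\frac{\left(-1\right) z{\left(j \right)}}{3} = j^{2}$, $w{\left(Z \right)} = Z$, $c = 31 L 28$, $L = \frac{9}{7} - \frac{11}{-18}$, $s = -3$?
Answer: $\frac{14575}{9} \approx 1619.4$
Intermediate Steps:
$L = \frac{239}{126}$ ($L = 9 \cdot \frac{1}{7} - - \frac{11}{18} = \frac{9}{7} + \frac{11}{18} = \frac{239}{126} \approx 1.8968$)
$c = \frac{14818}{9}$ ($c = 31 \cdot \frac{239}{126} \cdot 28 = \frac{7409}{126} \cdot 28 = \frac{14818}{9} \approx 1646.4$)
$z{\left(j \right)} = - 3 j^{2}$
$z{\left(w{\left(s \right)} \right)} + c = - 3 \left(-3\right)^{2} + \frac{14818}{9} = \left(-3\right) 9 + \frac{14818}{9} = -27 + \frac{14818}{9} = \frac{14575}{9}$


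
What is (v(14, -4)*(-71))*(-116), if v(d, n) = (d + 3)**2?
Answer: 2380204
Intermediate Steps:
v(d, n) = (3 + d)**2
(v(14, -4)*(-71))*(-116) = ((3 + 14)**2*(-71))*(-116) = (17**2*(-71))*(-116) = (289*(-71))*(-116) = -20519*(-116) = 2380204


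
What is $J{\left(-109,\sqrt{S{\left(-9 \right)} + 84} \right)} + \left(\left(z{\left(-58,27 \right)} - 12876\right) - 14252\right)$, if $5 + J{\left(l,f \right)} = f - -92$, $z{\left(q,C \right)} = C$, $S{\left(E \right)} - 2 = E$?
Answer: $-27014 + \sqrt{77} \approx -27005.0$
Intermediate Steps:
$S{\left(E \right)} = 2 + E$
$J{\left(l,f \right)} = 87 + f$ ($J{\left(l,f \right)} = -5 + \left(f - -92\right) = -5 + \left(f + 92\right) = -5 + \left(92 + f\right) = 87 + f$)
$J{\left(-109,\sqrt{S{\left(-9 \right)} + 84} \right)} + \left(\left(z{\left(-58,27 \right)} - 12876\right) - 14252\right) = \left(87 + \sqrt{\left(2 - 9\right) + 84}\right) + \left(\left(27 - 12876\right) - 14252\right) = \left(87 + \sqrt{-7 + 84}\right) - 27101 = \left(87 + \sqrt{77}\right) - 27101 = -27014 + \sqrt{77}$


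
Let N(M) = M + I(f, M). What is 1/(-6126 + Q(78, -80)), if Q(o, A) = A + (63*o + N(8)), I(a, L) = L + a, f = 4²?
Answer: -1/1260 ≈ -0.00079365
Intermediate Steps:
f = 16
N(M) = 16 + 2*M (N(M) = M + (M + 16) = M + (16 + M) = 16 + 2*M)
Q(o, A) = 32 + A + 63*o (Q(o, A) = A + (63*o + (16 + 2*8)) = A + (63*o + (16 + 16)) = A + (63*o + 32) = A + (32 + 63*o) = 32 + A + 63*o)
1/(-6126 + Q(78, -80)) = 1/(-6126 + (32 - 80 + 63*78)) = 1/(-6126 + (32 - 80 + 4914)) = 1/(-6126 + 4866) = 1/(-1260) = -1/1260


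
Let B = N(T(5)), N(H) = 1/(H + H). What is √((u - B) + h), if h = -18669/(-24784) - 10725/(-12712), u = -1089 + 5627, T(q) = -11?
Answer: 3*√5916094716602738283/108299884 ≈ 67.377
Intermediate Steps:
u = 4538
N(H) = 1/(2*H)
B = -1/22 (B = (½)/(-11) = (½)*(-1/11) = -1/22 ≈ -0.045455)
h = 62891091/39381776 (h = -18669*(-1/24784) - 10725*(-1/12712) = 18669/24784 + 10725/12712 = 62891091/39381776 ≈ 1.5970)
√((u - B) + h) = √((4538 - 1*(-1/22)) + 62891091/39381776) = √((4538 + 1/22) + 62891091/39381776) = √(99837/22 + 62891091/39381776) = √(1966570987257/433199536) = 3*√5916094716602738283/108299884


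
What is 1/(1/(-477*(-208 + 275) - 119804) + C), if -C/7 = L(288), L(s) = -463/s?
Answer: 43707744/491863595 ≈ 0.088861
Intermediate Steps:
C = 3241/288 (C = -(-3241)/288 = -7*(-463/288) = 3241/288 ≈ 11.253)
1/(1/(-477*(-208 + 275) - 119804) + C) = 1/(1/(-477*(-208 + 275) - 119804) + 3241/288) = 1/(1/(-477*67 - 119804) + 3241/288) = 1/(1/(-31959 - 119804) + 3241/288) = 1/(1/(-151763) + 3241/288) = 1/(-1/151763 + 3241/288) = 1/(491863595/43707744) = 43707744/491863595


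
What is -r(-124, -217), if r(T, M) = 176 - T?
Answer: -300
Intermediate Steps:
-r(-124, -217) = -(176 - 1*(-124)) = -(176 + 124) = -1*300 = -300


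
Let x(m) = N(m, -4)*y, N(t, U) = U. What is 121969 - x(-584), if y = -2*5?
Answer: 121929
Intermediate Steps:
y = -10
x(m) = 40 (x(m) = -4*(-10) = 40)
121969 - x(-584) = 121969 - 1*40 = 121969 - 40 = 121929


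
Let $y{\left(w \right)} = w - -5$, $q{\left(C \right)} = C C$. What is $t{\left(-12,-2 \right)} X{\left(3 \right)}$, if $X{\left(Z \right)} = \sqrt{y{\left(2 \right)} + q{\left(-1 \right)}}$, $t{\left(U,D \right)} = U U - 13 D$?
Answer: $340 \sqrt{2} \approx 480.83$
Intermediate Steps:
$q{\left(C \right)} = C^{2}$
$y{\left(w \right)} = 5 + w$ ($y{\left(w \right)} = w + 5 = 5 + w$)
$t{\left(U,D \right)} = U^{2} - 13 D$
$X{\left(Z \right)} = 2 \sqrt{2}$ ($X{\left(Z \right)} = \sqrt{\left(5 + 2\right) + \left(-1\right)^{2}} = \sqrt{7 + 1} = \sqrt{8} = 2 \sqrt{2}$)
$t{\left(-12,-2 \right)} X{\left(3 \right)} = \left(\left(-12\right)^{2} - -26\right) 2 \sqrt{2} = \left(144 + 26\right) 2 \sqrt{2} = 170 \cdot 2 \sqrt{2} = 340 \sqrt{2}$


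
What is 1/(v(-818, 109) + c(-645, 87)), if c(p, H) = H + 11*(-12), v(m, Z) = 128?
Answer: 1/83 ≈ 0.012048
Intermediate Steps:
c(p, H) = -132 + H (c(p, H) = H - 132 = -132 + H)
1/(v(-818, 109) + c(-645, 87)) = 1/(128 + (-132 + 87)) = 1/(128 - 45) = 1/83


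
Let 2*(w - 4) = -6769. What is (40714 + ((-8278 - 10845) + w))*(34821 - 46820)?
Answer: -437015579/2 ≈ -2.1851e+8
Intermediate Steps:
w = -6761/2 (w = 4 + (1/2)*(-6769) = 4 - 6769/2 = -6761/2 ≈ -3380.5)
(40714 + ((-8278 - 10845) + w))*(34821 - 46820) = (40714 + ((-8278 - 10845) - 6761/2))*(34821 - 46820) = (40714 + (-19123 - 6761/2))*(-11999) = (40714 - 45007/2)*(-11999) = (36421/2)*(-11999) = -437015579/2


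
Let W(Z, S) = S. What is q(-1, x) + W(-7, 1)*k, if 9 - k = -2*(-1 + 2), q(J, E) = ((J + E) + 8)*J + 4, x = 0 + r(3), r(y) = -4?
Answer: 12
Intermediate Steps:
x = -4 (x = 0 - 4 = -4)
q(J, E) = 4 + J*(8 + E + J) (q(J, E) = ((E + J) + 8)*J + 4 = (8 + E + J)*J + 4 = J*(8 + E + J) + 4 = 4 + J*(8 + E + J))
k = 11 (k = 9 - (-2)*(-1 + 2) = 9 - (-2) = 9 - 1*(-2) = 9 + 2 = 11)
q(-1, x) + W(-7, 1)*k = (4 + (-1)² + 8*(-1) - 4*(-1)) + 1*11 = (4 + 1 - 8 + 4) + 11 = 1 + 11 = 12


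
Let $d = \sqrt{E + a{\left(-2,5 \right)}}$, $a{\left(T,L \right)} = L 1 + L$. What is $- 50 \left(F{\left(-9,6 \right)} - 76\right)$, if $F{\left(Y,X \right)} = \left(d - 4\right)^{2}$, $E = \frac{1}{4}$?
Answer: $\frac{4975}{2} + 200 \sqrt{41} \approx 3768.1$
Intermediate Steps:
$a{\left(T,L \right)} = 2 L$ ($a{\left(T,L \right)} = L + L = 2 L$)
$E = \frac{1}{4} \approx 0.25$
$d = \frac{\sqrt{41}}{2}$ ($d = \sqrt{\frac{1}{4} + 2 \cdot 5} = \sqrt{\frac{1}{4} + 10} = \sqrt{\frac{41}{4}} = \frac{\sqrt{41}}{2} \approx 3.2016$)
$F{\left(Y,X \right)} = \left(-4 + \frac{\sqrt{41}}{2}\right)^{2}$ ($F{\left(Y,X \right)} = \left(\frac{\sqrt{41}}{2} - 4\right)^{2} = \left(-4 + \frac{\sqrt{41}}{2}\right)^{2}$)
$- 50 \left(F{\left(-9,6 \right)} - 76\right) = - 50 \left(\frac{\left(8 - \sqrt{41}\right)^{2}}{4} - 76\right) = - 50 \left(-76 + \frac{\left(8 - \sqrt{41}\right)^{2}}{4}\right) = 3800 - \frac{25 \left(8 - \sqrt{41}\right)^{2}}{2}$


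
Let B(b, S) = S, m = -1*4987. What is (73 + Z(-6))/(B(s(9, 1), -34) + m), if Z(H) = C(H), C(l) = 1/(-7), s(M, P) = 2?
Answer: -510/35147 ≈ -0.014510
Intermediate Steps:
m = -4987
C(l) = -⅐
Z(H) = -⅐
(73 + Z(-6))/(B(s(9, 1), -34) + m) = (73 - ⅐)/(-34 - 4987) = (510/7)/(-5021) = (510/7)*(-1/5021) = -510/35147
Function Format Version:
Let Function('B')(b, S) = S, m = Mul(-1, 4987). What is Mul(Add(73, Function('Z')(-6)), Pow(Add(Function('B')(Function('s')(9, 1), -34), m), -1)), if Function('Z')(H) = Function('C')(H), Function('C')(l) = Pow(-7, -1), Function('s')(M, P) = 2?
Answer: Rational(-510, 35147) ≈ -0.014510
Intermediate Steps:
m = -4987
Function('C')(l) = Rational(-1, 7)
Function('Z')(H) = Rational(-1, 7)
Mul(Add(73, Function('Z')(-6)), Pow(Add(Function('B')(Function('s')(9, 1), -34), m), -1)) = Mul(Add(73, Rational(-1, 7)), Pow(Add(-34, -4987), -1)) = Mul(Rational(510, 7), Pow(-5021, -1)) = Mul(Rational(510, 7), Rational(-1, 5021)) = Rational(-510, 35147)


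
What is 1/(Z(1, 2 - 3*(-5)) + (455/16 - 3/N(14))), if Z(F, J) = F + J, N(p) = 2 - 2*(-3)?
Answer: 16/737 ≈ 0.021710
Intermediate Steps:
N(p) = 8 (N(p) = 2 + 6 = 8)
1/(Z(1, 2 - 3*(-5)) + (455/16 - 3/N(14))) = 1/((1 + (2 - 3*(-5))) + (455/16 - 3/8)) = 1/((1 + (2 + 15)) + (455*(1/16) - 3*⅛)) = 1/((1 + 17) + (455/16 - 3/8)) = 1/(18 + 449/16) = 1/(737/16) = 16/737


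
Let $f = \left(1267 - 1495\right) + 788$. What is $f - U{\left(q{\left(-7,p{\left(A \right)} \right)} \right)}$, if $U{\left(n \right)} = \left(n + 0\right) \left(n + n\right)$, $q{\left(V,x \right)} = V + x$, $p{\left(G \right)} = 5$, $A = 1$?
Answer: $552$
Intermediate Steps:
$U{\left(n \right)} = 2 n^{2}$ ($U{\left(n \right)} = n 2 n = 2 n^{2}$)
$f = 560$ ($f = -228 + 788 = 560$)
$f - U{\left(q{\left(-7,p{\left(A \right)} \right)} \right)} = 560 - 2 \left(-7 + 5\right)^{2} = 560 - 2 \left(-2\right)^{2} = 560 - 2 \cdot 4 = 560 - 8 = 552$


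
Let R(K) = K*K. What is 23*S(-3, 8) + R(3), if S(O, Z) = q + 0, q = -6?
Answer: -129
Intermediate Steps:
R(K) = K**2
S(O, Z) = -6 (S(O, Z) = -6 + 0 = -6)
23*S(-3, 8) + R(3) = 23*(-6) + 3**2 = -138 + 9 = -129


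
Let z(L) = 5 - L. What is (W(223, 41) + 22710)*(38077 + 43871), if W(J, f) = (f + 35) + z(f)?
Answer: 1864317000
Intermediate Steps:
W(J, f) = 40 (W(J, f) = (f + 35) + (5 - f) = (35 + f) + (5 - f) = 40)
(W(223, 41) + 22710)*(38077 + 43871) = (40 + 22710)*(38077 + 43871) = 22750*81948 = 1864317000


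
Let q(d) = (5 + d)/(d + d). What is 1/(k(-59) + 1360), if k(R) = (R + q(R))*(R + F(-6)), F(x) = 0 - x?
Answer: 59/263302 ≈ 0.00022408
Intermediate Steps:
F(x) = -x
q(d) = (5 + d)/(2*d) (q(d) = (5 + d)/((2*d)) = (5 + d)*(1/(2*d)) = (5 + d)/(2*d))
k(R) = (6 + R)*(R + (5 + R)/(2*R)) (k(R) = (R + (5 + R)/(2*R))*(R - 1*(-6)) = (R + (5 + R)/(2*R))*(R + 6) = (R + (5 + R)/(2*R))*(6 + R) = (6 + R)*(R + (5 + R)/(2*R)))
1/(k(-59) + 1360) = 1/((11/2 + (-59)² + 15/(-59) + (13/2)*(-59)) + 1360) = 1/((11/2 + 3481 + 15*(-1/59) - 767/2) + 1360) = 1/((11/2 + 3481 - 15/59 - 767/2) + 1360) = 1/(183062/59 + 1360) = 1/(263302/59) = 59/263302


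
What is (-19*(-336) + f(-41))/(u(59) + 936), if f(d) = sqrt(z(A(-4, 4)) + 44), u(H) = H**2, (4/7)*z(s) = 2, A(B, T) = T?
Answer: 912/631 + sqrt(190)/8834 ≈ 1.4469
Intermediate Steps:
z(s) = 7/2 (z(s) = (7/4)*2 = 7/2)
f(d) = sqrt(190)/2 (f(d) = sqrt(7/2 + 44) = sqrt(95/2) = sqrt(190)/2)
(-19*(-336) + f(-41))/(u(59) + 936) = (-19*(-336) + sqrt(190)/2)/(59**2 + 936) = (6384 + sqrt(190)/2)/(3481 + 936) = (6384 + sqrt(190)/2)/4417 = (6384 + sqrt(190)/2)*(1/4417) = 912/631 + sqrt(190)/8834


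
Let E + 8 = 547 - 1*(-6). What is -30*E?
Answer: -16350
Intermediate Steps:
E = 545 (E = -8 + (547 - 1*(-6)) = -8 + (547 + 6) = -8 + 553 = 545)
-30*E = -30*545 = -16350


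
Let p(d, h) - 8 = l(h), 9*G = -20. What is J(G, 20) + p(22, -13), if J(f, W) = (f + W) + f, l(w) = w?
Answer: 95/9 ≈ 10.556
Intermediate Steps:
G = -20/9 (G = (⅑)*(-20) = -20/9 ≈ -2.2222)
p(d, h) = 8 + h
J(f, W) = W + 2*f (J(f, W) = (W + f) + f = W + 2*f)
J(G, 20) + p(22, -13) = (20 + 2*(-20/9)) + (8 - 13) = (20 - 40/9) - 5 = 140/9 - 5 = 95/9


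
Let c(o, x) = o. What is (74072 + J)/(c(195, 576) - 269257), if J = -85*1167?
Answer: 25123/269062 ≈ 0.093373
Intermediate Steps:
J = -99195
(74072 + J)/(c(195, 576) - 269257) = (74072 - 99195)/(195 - 269257) = -25123/(-269062) = -25123*(-1/269062) = 25123/269062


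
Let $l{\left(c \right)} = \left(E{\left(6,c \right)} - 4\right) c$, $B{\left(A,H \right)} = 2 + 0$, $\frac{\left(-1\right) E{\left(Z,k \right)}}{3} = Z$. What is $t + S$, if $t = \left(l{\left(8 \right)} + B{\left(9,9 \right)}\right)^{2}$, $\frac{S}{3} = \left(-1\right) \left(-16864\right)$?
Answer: $80868$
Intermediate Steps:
$E{\left(Z,k \right)} = - 3 Z$
$B{\left(A,H \right)} = 2$
$l{\left(c \right)} = - 22 c$ ($l{\left(c \right)} = \left(\left(-3\right) 6 - 4\right) c = \left(-18 - 4\right) c = - 22 c$)
$S = 50592$ ($S = 3 \left(\left(-1\right) \left(-16864\right)\right) = 3 \cdot 16864 = 50592$)
$t = 30276$ ($t = \left(\left(-22\right) 8 + 2\right)^{2} = \left(-176 + 2\right)^{2} = \left(-174\right)^{2} = 30276$)
$t + S = 30276 + 50592 = 80868$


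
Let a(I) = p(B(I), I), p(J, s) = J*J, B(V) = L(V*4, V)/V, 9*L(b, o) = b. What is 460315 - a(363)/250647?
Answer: 9345502478189/20302407 ≈ 4.6032e+5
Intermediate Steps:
L(b, o) = b/9
B(V) = 4/9 (B(V) = ((V*4)/9)/V = ((4*V)/9)/V = (4*V/9)/V = 4/9)
p(J, s) = J²
a(I) = 16/81 (a(I) = (4/9)² = 16/81)
460315 - a(363)/250647 = 460315 - 16/(81*250647) = 460315 - 1*16/20302407 = 460315 - 16/20302407 = 9345502478189/20302407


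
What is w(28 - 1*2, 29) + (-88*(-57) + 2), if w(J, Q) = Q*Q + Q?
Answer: 5888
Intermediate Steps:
w(J, Q) = Q + Q**2 (w(J, Q) = Q**2 + Q = Q + Q**2)
w(28 - 1*2, 29) + (-88*(-57) + 2) = 29*(1 + 29) + (-88*(-57) + 2) = 29*30 + (5016 + 2) = 870 + 5018 = 5888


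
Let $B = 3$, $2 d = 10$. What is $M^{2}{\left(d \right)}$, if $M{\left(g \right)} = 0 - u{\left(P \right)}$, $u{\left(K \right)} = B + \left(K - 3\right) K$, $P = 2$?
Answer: $1$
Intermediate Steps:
$d = 5$ ($d = \frac{1}{2} \cdot 10 = 5$)
$u{\left(K \right)} = 3 + K \left(-3 + K\right)$ ($u{\left(K \right)} = 3 + \left(K - 3\right) K = 3 + \left(-3 + K\right) K = 3 + K \left(-3 + K\right)$)
$M{\left(g \right)} = -1$ ($M{\left(g \right)} = 0 - \left(3 + 2^{2} - 6\right) = 0 - \left(3 + 4 - 6\right) = 0 - 1 = -1$)
$M^{2}{\left(d \right)} = \left(-1\right)^{2} = 1$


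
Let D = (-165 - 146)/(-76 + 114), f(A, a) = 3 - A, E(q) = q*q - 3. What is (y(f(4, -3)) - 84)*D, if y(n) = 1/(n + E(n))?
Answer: 78683/114 ≈ 690.20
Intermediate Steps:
E(q) = -3 + q² (E(q) = q² - 3 = -3 + q²)
y(n) = 1/(-3 + n + n²) (y(n) = 1/(n + (-3 + n²)) = 1/(-3 + n + n²))
D = -311/38 ≈ -8.1842
(y(f(4, -3)) - 84)*D = (1/(-3 + (3 - 1*4) + (3 - 1*4)²) - 84)*(-311/38) = (1/(-3 + (3 - 4) + (3 - 4)²) - 84)*(-311/38) = (1/(-3 - 1 + (-1)²) - 84)*(-311/38) = (1/(-3 - 1 + 1) - 84)*(-311/38) = (1/(-3) - 84)*(-311/38) = (-⅓ - 84)*(-311/38) = -253/3*(-311/38) = 78683/114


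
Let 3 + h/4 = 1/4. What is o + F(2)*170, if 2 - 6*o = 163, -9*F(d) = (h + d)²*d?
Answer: -18521/6 ≈ -3086.8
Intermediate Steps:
h = -11 (h = -12 + 4/4 = -12 + 4*(¼) = -12 + 1 = -11)
F(d) = -d*(-11 + d)²/9 (F(d) = -(-11 + d)²*d/9 = -d*(-11 + d)²/9)
o = -161/6 (o = ⅓ - ⅙*163 = ⅓ - 163/6 = -161/6 ≈ -26.833)
o + F(2)*170 = -161/6 - ⅑*2*(-11 + 2)²*170 = -161/6 - ⅑*2*(-9)²*170 = -161/6 - ⅑*2*81*170 = -161/6 - 18*170 = -161/6 - 3060 = -18521/6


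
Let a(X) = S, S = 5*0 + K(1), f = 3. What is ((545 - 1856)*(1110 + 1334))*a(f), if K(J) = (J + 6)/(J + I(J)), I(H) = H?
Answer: -11214294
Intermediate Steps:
K(J) = (6 + J)/(2*J) (K(J) = (J + 6)/(J + J) = (6 + J)/((2*J)) = (6 + J)*(1/(2*J)) = (6 + J)/(2*J))
S = 7/2 (S = 5*0 + (1/2)*(6 + 1)/1 = 0 + (1/2)*1*7 = 0 + 7/2 = 7/2 ≈ 3.5000)
a(X) = 7/2
((545 - 1856)*(1110 + 1334))*a(f) = ((545 - 1856)*(1110 + 1334))*(7/2) = -1311*2444*(7/2) = -3204084*7/2 = -11214294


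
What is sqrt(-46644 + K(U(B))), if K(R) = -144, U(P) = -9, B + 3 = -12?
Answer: 2*I*sqrt(11697) ≈ 216.31*I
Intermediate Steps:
B = -15 (B = -3 - 12 = -15)
sqrt(-46644 + K(U(B))) = sqrt(-46644 - 144) = sqrt(-46788) = 2*I*sqrt(11697)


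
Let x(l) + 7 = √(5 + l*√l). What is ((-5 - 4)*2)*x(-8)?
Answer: 126 - 18*√(5 - 16*I*√2) ≈ 58.442 + 54.259*I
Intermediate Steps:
x(l) = -7 + √(5 + l^(3/2)) (x(l) = -7 + √(5 + l*√l) = -7 + √(5 + l^(3/2)))
((-5 - 4)*2)*x(-8) = ((-5 - 4)*2)*(-7 + √(5 + (-8)^(3/2))) = (-9*2)*(-7 + √(5 - 16*I*√2)) = -18*(-7 + √(5 - 16*I*√2)) = 126 - 18*√(5 - 16*I*√2)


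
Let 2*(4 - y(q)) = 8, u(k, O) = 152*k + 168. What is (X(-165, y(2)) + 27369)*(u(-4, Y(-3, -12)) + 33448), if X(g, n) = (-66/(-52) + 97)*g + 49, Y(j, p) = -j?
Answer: 4807499672/13 ≈ 3.6981e+8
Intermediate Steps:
u(k, O) = 168 + 152*k
y(q) = 0 (y(q) = 4 - ½*8 = 4 - 4 = 0)
X(g, n) = 49 + 2555*g/26 (X(g, n) = (-66*(-1/52) + 97)*g + 49 = (33/26 + 97)*g + 49 = 2555*g/26 + 49 = 49 + 2555*g/26)
(X(-165, y(2)) + 27369)*(u(-4, Y(-3, -12)) + 33448) = ((49 + (2555/26)*(-165)) + 27369)*((168 + 152*(-4)) + 33448) = ((49 - 421575/26) + 27369)*((168 - 608) + 33448) = (-420301/26 + 27369)*(-440 + 33448) = (291293/26)*33008 = 4807499672/13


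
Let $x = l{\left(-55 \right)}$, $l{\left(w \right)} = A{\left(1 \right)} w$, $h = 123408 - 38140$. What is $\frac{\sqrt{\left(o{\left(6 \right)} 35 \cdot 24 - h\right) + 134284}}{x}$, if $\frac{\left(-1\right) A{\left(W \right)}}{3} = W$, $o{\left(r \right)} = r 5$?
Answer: $\frac{2 \sqrt{18554}}{165} \approx 1.6511$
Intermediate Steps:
$o{\left(r \right)} = 5 r$
$A{\left(W \right)} = - 3 W$
$h = 85268$ ($h = 123408 - 38140 = 85268$)
$l{\left(w \right)} = - 3 w$ ($l{\left(w \right)} = \left(-3\right) 1 w = - 3 w$)
$x = 165$ ($x = \left(-3\right) \left(-55\right) = 165$)
$\frac{\sqrt{\left(o{\left(6 \right)} 35 \cdot 24 - h\right) + 134284}}{x} = \frac{\sqrt{\left(5 \cdot 6 \cdot 35 \cdot 24 - 85268\right) + 134284}}{165} = \sqrt{\left(30 \cdot 35 \cdot 24 - 85268\right) + 134284} \cdot \frac{1}{165} = \sqrt{\left(1050 \cdot 24 - 85268\right) + 134284} \cdot \frac{1}{165} = \sqrt{\left(25200 - 85268\right) + 134284} \cdot \frac{1}{165} = \sqrt{-60068 + 134284} \cdot \frac{1}{165} = \sqrt{74216} \cdot \frac{1}{165} = 2 \sqrt{18554} \cdot \frac{1}{165} = \frac{2 \sqrt{18554}}{165}$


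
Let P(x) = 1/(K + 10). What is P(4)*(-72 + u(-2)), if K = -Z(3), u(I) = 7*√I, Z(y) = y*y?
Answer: -72 + 7*I*√2 ≈ -72.0 + 9.8995*I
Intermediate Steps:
Z(y) = y²
K = -9 (K = -1*3² = -1*9 = -9)
P(x) = 1 (P(x) = 1/(-9 + 10) = 1/1 = 1)
P(4)*(-72 + u(-2)) = 1*(-72 + 7*√(-2)) = 1*(-72 + 7*(I*√2)) = 1*(-72 + 7*I*√2) = -72 + 7*I*√2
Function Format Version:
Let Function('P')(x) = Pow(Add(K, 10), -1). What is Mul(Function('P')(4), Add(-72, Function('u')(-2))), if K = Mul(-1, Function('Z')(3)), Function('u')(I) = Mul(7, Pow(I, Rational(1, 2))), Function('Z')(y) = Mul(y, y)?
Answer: Add(-72, Mul(7, I, Pow(2, Rational(1, 2)))) ≈ Add(-72.000, Mul(9.8995, I))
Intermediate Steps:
Function('Z')(y) = Pow(y, 2)
K = -9 (K = Mul(-1, Pow(3, 2)) = Mul(-1, 9) = -9)
Function('P')(x) = 1 (Function('P')(x) = Pow(Add(-9, 10), -1) = Pow(1, -1) = 1)
Mul(Function('P')(4), Add(-72, Function('u')(-2))) = Mul(1, Add(-72, Mul(7, Pow(-2, Rational(1, 2))))) = Mul(1, Add(-72, Mul(7, Mul(I, Pow(2, Rational(1, 2)))))) = Mul(1, Add(-72, Mul(7, I, Pow(2, Rational(1, 2))))) = Add(-72, Mul(7, I, Pow(2, Rational(1, 2))))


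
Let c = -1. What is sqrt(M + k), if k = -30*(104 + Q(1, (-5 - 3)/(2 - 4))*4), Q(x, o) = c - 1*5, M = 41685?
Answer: 9*sqrt(485) ≈ 198.20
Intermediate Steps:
Q(x, o) = -6 (Q(x, o) = -1 - 1*5 = -1 - 5 = -6)
k = -2400 (k = -30*(104 - 6*4) = -30*(104 - 24) = -30*80 = -2400)
sqrt(M + k) = sqrt(41685 - 2400) = sqrt(39285) = 9*sqrt(485)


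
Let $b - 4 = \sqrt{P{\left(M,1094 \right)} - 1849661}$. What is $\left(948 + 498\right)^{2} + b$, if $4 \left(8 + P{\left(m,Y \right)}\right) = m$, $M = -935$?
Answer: $2090920 + \frac{3 i \sqrt{822179}}{2} \approx 2.0909 \cdot 10^{6} + 1360.1 i$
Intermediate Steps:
$P{\left(m,Y \right)} = -8 + \frac{m}{4}$
$b = 4 + \frac{3 i \sqrt{822179}}{2}$ ($b = 4 + \sqrt{\left(-8 + \frac{1}{4} \left(-935\right)\right) - 1849661} = 4 + \sqrt{\left(-8 - \frac{935}{4}\right) - 1849661} = 4 + \sqrt{- \frac{967}{4} - 1849661} = 4 + \sqrt{- \frac{7399611}{4}} = 4 + \frac{3 i \sqrt{822179}}{2} \approx 4.0 + 1360.1 i$)
$\left(948 + 498\right)^{2} + b = \left(948 + 498\right)^{2} + \left(4 + \frac{3 i \sqrt{822179}}{2}\right) = 1446^{2} + \left(4 + \frac{3 i \sqrt{822179}}{2}\right) = 2090916 + \left(4 + \frac{3 i \sqrt{822179}}{2}\right) = 2090920 + \frac{3 i \sqrt{822179}}{2}$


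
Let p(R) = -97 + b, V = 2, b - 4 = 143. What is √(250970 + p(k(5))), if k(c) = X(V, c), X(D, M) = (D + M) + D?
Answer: 2*√62755 ≈ 501.02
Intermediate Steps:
b = 147 (b = 4 + 143 = 147)
X(D, M) = M + 2*D
k(c) = 4 + c (k(c) = c + 2*2 = c + 4 = 4 + c)
p(R) = 50 (p(R) = -97 + 147 = 50)
√(250970 + p(k(5))) = √(250970 + 50) = √251020 = 2*√62755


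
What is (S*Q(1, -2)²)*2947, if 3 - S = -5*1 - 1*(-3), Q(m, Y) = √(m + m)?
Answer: 29470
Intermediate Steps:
Q(m, Y) = √2*√m (Q(m, Y) = √(2*m) = √2*√m)
S = 5 (S = 3 - (-5*1 - 1*(-3)) = 3 - (-5 + 3) = 3 - 1*(-2) = 3 + 2 = 5)
(S*Q(1, -2)²)*2947 = (5*(√2*√1)²)*2947 = (5*(√2*1)²)*2947 = (5*(√2)²)*2947 = (5*2)*2947 = 10*2947 = 29470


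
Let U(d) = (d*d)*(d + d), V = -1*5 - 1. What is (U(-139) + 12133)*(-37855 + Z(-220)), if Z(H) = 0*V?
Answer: 202868919775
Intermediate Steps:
V = -6 (V = -5 - 1 = -6)
U(d) = 2*d**3 (U(d) = d**2*(2*d) = 2*d**3)
Z(H) = 0 (Z(H) = 0*(-6) = 0)
(U(-139) + 12133)*(-37855 + Z(-220)) = (2*(-139)**3 + 12133)*(-37855 + 0) = (2*(-2685619) + 12133)*(-37855) = (-5371238 + 12133)*(-37855) = -5359105*(-37855) = 202868919775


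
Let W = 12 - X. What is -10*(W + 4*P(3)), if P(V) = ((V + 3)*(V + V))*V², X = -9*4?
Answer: -13440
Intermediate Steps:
X = -36
P(V) = 2*V³*(3 + V) (P(V) = ((3 + V)*(2*V))*V² = (2*V*(3 + V))*V² = 2*V³*(3 + V))
W = 48 (W = 12 - 1*(-36) = 12 + 36 = 48)
-10*(W + 4*P(3)) = -10*(48 + 4*(2*3³*(3 + 3))) = -10*(48 + 4*(2*27*6)) = -10*(48 + 4*324) = -10*(48 + 1296) = -10*1344 = -13440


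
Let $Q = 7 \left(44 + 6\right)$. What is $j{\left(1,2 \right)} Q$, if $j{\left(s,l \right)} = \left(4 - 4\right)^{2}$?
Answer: $0$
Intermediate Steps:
$j{\left(s,l \right)} = 0$ ($j{\left(s,l \right)} = 0^{2} = 0$)
$Q = 350$ ($Q = 7 \cdot 50 = 350$)
$j{\left(1,2 \right)} Q = 0 \cdot 350 = 0$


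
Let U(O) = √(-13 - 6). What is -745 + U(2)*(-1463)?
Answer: -745 - 1463*I*√19 ≈ -745.0 - 6377.1*I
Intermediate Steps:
U(O) = I*√19 (U(O) = √(-19) = I*√19)
-745 + U(2)*(-1463) = -745 + (I*√19)*(-1463) = -745 - 1463*I*√19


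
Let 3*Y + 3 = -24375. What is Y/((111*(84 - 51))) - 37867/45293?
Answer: -506757739/165908259 ≈ -3.0544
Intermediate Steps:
Y = -8126 (Y = -1 + (⅓)*(-24375) = -1 - 8125 = -8126)
Y/((111*(84 - 51))) - 37867/45293 = -8126*1/(111*(84 - 51)) - 37867/45293 = -8126/(111*33) - 37867*1/45293 = -8126/3663 - 37867/45293 = -506757739/165908259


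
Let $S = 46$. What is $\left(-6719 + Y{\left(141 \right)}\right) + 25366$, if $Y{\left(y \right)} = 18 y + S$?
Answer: $21231$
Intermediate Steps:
$Y{\left(y \right)} = 46 + 18 y$ ($Y{\left(y \right)} = 18 y + 46 = 46 + 18 y$)
$\left(-6719 + Y{\left(141 \right)}\right) + 25366 = \left(-6719 + \left(46 + 18 \cdot 141\right)\right) + 25366 = \left(-6719 + \left(46 + 2538\right)\right) + 25366 = \left(-6719 + 2584\right) + 25366 = -4135 + 25366 = 21231$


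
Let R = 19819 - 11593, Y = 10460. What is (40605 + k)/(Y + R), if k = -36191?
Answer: 2207/9343 ≈ 0.23622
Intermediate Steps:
R = 8226
(40605 + k)/(Y + R) = (40605 - 36191)/(10460 + 8226) = 4414/18686 = 4414*(1/18686) = 2207/9343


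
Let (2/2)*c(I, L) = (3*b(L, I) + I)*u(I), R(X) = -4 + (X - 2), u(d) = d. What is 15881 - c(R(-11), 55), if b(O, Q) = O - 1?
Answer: 18346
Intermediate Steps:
b(O, Q) = -1 + O
R(X) = -6 + X (R(X) = -4 + (-2 + X) = -6 + X)
c(I, L) = I*(-3 + I + 3*L) (c(I, L) = (3*(-1 + L) + I)*I = ((-3 + 3*L) + I)*I = (-3 + I + 3*L)*I = I*(-3 + I + 3*L))
15881 - c(R(-11), 55) = 15881 - (-6 - 11)*(-3 + (-6 - 11) + 3*55) = 15881 - (-17)*(-3 - 17 + 165) = 15881 - (-17)*145 = 15881 - 1*(-2465) = 15881 + 2465 = 18346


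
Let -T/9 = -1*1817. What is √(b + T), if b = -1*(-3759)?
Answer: 4*√1257 ≈ 141.82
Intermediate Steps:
T = 16353 (T = -(-9)*1817 = -9*(-1817) = 16353)
b = 3759
√(b + T) = √(3759 + 16353) = √20112 = 4*√1257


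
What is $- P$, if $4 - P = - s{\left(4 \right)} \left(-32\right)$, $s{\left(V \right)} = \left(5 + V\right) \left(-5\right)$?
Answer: $-1444$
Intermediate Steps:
$s{\left(V \right)} = -25 - 5 V$
$P = 1444$ ($P = 4 - - (-25 - 20) \left(-32\right) = 4 - \left(-1\right) \left(-45\right) \left(-32\right) = 4 - 45 \left(-32\right) = 4 - -1440 = 4 + 1440 = 1444$)
$- P = \left(-1\right) 1444 = -1444$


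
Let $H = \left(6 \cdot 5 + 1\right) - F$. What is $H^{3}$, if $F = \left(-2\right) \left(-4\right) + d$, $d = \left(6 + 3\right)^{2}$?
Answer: $-195112$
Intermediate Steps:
$d = 81$ ($d = 9^{2} = 81$)
$F = 89$ ($F = \left(-2\right) \left(-4\right) + 81 = 8 + 81 = 89$)
$H = -58$ ($H = \left(6 \cdot 5 + 1\right) - 89 = \left(30 + 1\right) - 89 = 31 - 89 = -58$)
$H^{3} = \left(-58\right)^{3} = -195112$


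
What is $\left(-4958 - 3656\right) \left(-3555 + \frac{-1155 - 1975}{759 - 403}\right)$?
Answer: $\frac{2732166985}{89} \approx 3.0698 \cdot 10^{7}$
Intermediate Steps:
$\left(-4958 - 3656\right) \left(-3555 + \frac{-1155 - 1975}{759 - 403}\right) = - 8614 \left(-3555 - \frac{3130}{356}\right) = - 8614 \left(-3555 - \frac{1565}{178}\right) = \left(-8614\right) \left(- \frac{634355}{178}\right) = \frac{2732166985}{89}$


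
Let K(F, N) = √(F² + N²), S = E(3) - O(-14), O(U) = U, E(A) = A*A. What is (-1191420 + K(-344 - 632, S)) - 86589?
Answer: -1278009 + √953105 ≈ -1.2770e+6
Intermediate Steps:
E(A) = A²
S = 23 (S = 3² - 1*(-14) = 9 + 14 = 23)
(-1191420 + K(-344 - 632, S)) - 86589 = (-1191420 + √((-344 - 632)² + 23²)) - 86589 = (-1191420 + √((-976)² + 529)) - 86589 = (-1191420 + √(952576 + 529)) - 86589 = (-1191420 + √953105) - 86589 = -1278009 + √953105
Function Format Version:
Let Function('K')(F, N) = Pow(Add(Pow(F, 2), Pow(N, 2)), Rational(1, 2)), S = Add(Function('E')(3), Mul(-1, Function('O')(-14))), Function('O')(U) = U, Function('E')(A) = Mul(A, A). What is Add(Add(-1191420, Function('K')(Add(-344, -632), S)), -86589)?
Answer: Add(-1278009, Pow(953105, Rational(1, 2))) ≈ -1.2770e+6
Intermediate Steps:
Function('E')(A) = Pow(A, 2)
S = 23 (S = Add(Pow(3, 2), Mul(-1, -14)) = Add(9, 14) = 23)
Add(Add(-1191420, Function('K')(Add(-344, -632), S)), -86589) = Add(Add(-1191420, Pow(Add(Pow(Add(-344, -632), 2), Pow(23, 2)), Rational(1, 2))), -86589) = Add(Add(-1191420, Pow(Add(Pow(-976, 2), 529), Rational(1, 2))), -86589) = Add(Add(-1191420, Pow(Add(952576, 529), Rational(1, 2))), -86589) = Add(Add(-1191420, Pow(953105, Rational(1, 2))), -86589) = Add(-1278009, Pow(953105, Rational(1, 2)))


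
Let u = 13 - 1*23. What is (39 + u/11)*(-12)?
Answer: -5028/11 ≈ -457.09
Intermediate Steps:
u = -10 (u = 13 - 23 = -10)
(39 + u/11)*(-12) = (39 - 10/11)*(-12) = (419/11)*(-12) = -5028/11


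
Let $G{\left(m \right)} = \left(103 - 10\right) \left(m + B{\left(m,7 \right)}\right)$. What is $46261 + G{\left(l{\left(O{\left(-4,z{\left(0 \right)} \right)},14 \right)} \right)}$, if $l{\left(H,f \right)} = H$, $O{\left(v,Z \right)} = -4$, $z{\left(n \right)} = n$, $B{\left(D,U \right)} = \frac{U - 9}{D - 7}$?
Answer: $\frac{504965}{11} \approx 45906.0$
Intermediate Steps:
$B{\left(D,U \right)} = \frac{-9 + U}{-7 + D}$
$G{\left(m \right)} = - \frac{186}{-7 + m} + 93 m$ ($G{\left(m \right)} = \left(103 - 10\right) \left(m + \frac{-9 + 7}{-7 + m}\right) = 93 \left(m + \frac{1}{-7 + m} \left(-2\right)\right) = 93 \left(m - \frac{2}{-7 + m}\right) = - \frac{186}{-7 + m} + 93 m$)
$46261 + G{\left(l{\left(O{\left(-4,z{\left(0 \right)} \right)},14 \right)} \right)} = 46261 + \frac{93 \left(-2 - 4 \left(-7 - 4\right)\right)}{-7 - 4} = 46261 + \frac{93 \left(-2 - -44\right)}{-11} = 46261 + 93 \left(- \frac{1}{11}\right) \left(-2 + 44\right) = 46261 + 93 \left(- \frac{1}{11}\right) 42 = 46261 - \frac{3906}{11} = \frac{504965}{11}$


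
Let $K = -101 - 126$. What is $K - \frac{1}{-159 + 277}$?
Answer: $- \frac{26787}{118} \approx -227.01$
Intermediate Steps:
$K = -227$
$K - \frac{1}{-159 + 277} = -227 - \frac{1}{-159 + 277} = -227 - \frac{1}{118} = - \frac{26787}{118}$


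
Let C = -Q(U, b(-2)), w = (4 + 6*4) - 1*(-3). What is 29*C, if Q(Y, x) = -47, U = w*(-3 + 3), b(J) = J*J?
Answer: 1363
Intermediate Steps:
b(J) = J²
w = 31 (w = (4 + 24) + 3 = 28 + 3 = 31)
U = 0 (U = 31*(-3 + 3) = 31*0 = 0)
C = 47 (C = -1*(-47) = 47)
29*C = 29*47 = 1363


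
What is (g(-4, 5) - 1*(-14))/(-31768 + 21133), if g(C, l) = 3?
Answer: -17/10635 ≈ -0.0015985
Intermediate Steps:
(g(-4, 5) - 1*(-14))/(-31768 + 21133) = (3 - 1*(-14))/(-31768 + 21133) = (3 + 14)/(-10635) = 17*(-1/10635) = -17/10635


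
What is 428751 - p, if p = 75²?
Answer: 423126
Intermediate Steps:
p = 5625
428751 - p = 428751 - 1*5625 = 428751 - 5625 = 423126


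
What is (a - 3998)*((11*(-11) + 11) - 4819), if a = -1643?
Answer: 27804489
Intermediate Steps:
(a - 3998)*((11*(-11) + 11) - 4819) = (-1643 - 3998)*((11*(-11) + 11) - 4819) = -5641*((-121 + 11) - 4819) = -5641*(-110 - 4819) = -5641*(-4929) = 27804489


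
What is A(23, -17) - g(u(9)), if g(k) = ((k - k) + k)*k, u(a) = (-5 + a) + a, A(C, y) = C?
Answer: -146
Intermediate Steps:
u(a) = -5 + 2*a
g(k) = k² (g(k) = (0 + k)*k = k*k = k²)
A(23, -17) - g(u(9)) = 23 - (-5 + 2*9)² = 23 - (-5 + 18)² = 23 - 1*13² = 23 - 1*169 = 23 - 169 = -146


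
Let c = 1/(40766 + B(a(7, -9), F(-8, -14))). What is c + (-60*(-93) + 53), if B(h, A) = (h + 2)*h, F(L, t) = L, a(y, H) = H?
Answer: 229989758/40829 ≈ 5633.0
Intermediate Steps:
B(h, A) = h*(2 + h) (B(h, A) = (2 + h)*h = h*(2 + h))
c = 1/40829 (c = 1/(40766 - 9*(2 - 9)) = 1/(40766 - 9*(-7)) = 1/(40766 + 63) = 1/40829 ≈ 2.4492e-5)
c + (-60*(-93) + 53) = 1/40829 + (-60*(-93) + 53) = 1/40829 + (5580 + 53) = 1/40829 + 5633 = 229989758/40829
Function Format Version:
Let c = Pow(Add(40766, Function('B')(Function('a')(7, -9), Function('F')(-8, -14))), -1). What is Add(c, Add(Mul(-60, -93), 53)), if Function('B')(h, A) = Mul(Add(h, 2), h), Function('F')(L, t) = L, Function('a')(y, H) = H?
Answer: Rational(229989758, 40829) ≈ 5633.0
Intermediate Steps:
Function('B')(h, A) = Mul(h, Add(2, h)) (Function('B')(h, A) = Mul(Add(2, h), h) = Mul(h, Add(2, h)))
c = Rational(1, 40829) (c = Pow(Add(40766, Mul(-9, Add(2, -9))), -1) = Pow(Add(40766, Mul(-9, -7)), -1) = Pow(Add(40766, 63), -1) = Pow(40829, -1) = Rational(1, 40829) ≈ 2.4492e-5)
Add(c, Add(Mul(-60, -93), 53)) = Add(Rational(1, 40829), Add(Mul(-60, -93), 53)) = Add(Rational(1, 40829), Add(5580, 53)) = Add(Rational(1, 40829), 5633) = Rational(229989758, 40829)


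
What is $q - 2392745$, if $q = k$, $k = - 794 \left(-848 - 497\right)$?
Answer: $-1324815$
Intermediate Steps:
$k = 1067930$ ($k = \left(-794\right) \left(-1345\right) = 1067930$)
$q = 1067930$
$q - 2392745 = 1067930 - 2392745 = -1324815$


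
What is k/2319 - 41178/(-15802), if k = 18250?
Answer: 191939141/18322419 ≈ 10.476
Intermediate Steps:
k/2319 - 41178/(-15802) = 18250/2319 - 41178/(-15802) = 18250*(1/2319) - 41178*(-1/15802) = 18250/2319 + 20589/7901 = 191939141/18322419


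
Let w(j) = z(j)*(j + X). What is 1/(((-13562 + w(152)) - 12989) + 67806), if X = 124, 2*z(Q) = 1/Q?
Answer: 76/3135449 ≈ 2.4239e-5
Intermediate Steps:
z(Q) = 1/(2*Q) (z(Q) = (1/Q)/2 = 1/(2*Q))
w(j) = (124 + j)/(2*j) (w(j) = (1/(2*j))*(j + 124) = (1/(2*j))*(124 + j) = (124 + j)/(2*j))
1/(((-13562 + w(152)) - 12989) + 67806) = 1/(((-13562 + (½)*(124 + 152)/152) - 12989) + 67806) = 1/(((-13562 + (½)*(1/152)*276) - 12989) + 67806) = 1/(((-13562 + 69/76) - 12989) + 67806) = 1/((-1030643/76 - 12989) + 67806) = 1/(-2017807/76 + 67806) = 1/(3135449/76) = 76/3135449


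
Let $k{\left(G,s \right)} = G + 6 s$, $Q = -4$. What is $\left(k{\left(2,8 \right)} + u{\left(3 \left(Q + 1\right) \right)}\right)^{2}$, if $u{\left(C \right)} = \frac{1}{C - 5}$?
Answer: $\frac{488601}{196} \approx 2492.9$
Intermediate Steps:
$u{\left(C \right)} = \frac{1}{-5 + C}$
$\left(k{\left(2,8 \right)} + u{\left(3 \left(Q + 1\right) \right)}\right)^{2} = \left(\left(2 + 6 \cdot 8\right) + \frac{1}{-5 + 3 \left(-4 + 1\right)}\right)^{2} = \left(\left(2 + 48\right) + \frac{1}{-5 + 3 \left(-3\right)}\right)^{2} = \left(50 + \frac{1}{-5 - 9}\right)^{2} = \left(50 + \frac{1}{-14}\right)^{2} = \left(50 - \frac{1}{14}\right)^{2} = \left(\frac{699}{14}\right)^{2} = \frac{488601}{196}$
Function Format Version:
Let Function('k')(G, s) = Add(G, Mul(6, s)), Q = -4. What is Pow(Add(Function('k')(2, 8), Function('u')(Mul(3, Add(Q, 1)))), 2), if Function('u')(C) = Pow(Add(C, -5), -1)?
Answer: Rational(488601, 196) ≈ 2492.9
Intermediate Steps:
Function('u')(C) = Pow(Add(-5, C), -1)
Pow(Add(Function('k')(2, 8), Function('u')(Mul(3, Add(Q, 1)))), 2) = Pow(Add(Add(2, Mul(6, 8)), Pow(Add(-5, Mul(3, Add(-4, 1))), -1)), 2) = Pow(Add(Add(2, 48), Pow(Add(-5, Mul(3, -3)), -1)), 2) = Pow(Add(50, Pow(Add(-5, -9), -1)), 2) = Pow(Add(50, Pow(-14, -1)), 2) = Pow(Add(50, Rational(-1, 14)), 2) = Pow(Rational(699, 14), 2) = Rational(488601, 196)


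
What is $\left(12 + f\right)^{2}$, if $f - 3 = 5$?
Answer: $400$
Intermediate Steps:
$f = 8$ ($f = 3 + 5 = 8$)
$\left(12 + f\right)^{2} = \left(12 + 8\right)^{2} = 20^{2} = 400$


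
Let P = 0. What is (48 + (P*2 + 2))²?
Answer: 2500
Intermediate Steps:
(48 + (P*2 + 2))² = (48 + (0*2 + 2))² = (48 + (0 + 2))² = (48 + 2)² = 50² = 2500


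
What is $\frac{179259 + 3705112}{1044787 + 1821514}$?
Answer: $\frac{3884371}{2866301} \approx 1.3552$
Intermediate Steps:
$\frac{179259 + 3705112}{1044787 + 1821514} = \frac{3884371}{2866301}$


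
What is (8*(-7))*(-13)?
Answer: 728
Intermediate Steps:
(8*(-7))*(-13) = -56*(-13) = 728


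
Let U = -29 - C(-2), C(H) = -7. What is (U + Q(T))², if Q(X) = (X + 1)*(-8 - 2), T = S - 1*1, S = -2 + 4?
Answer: 1764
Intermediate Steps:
S = 2
T = 1 (T = 2 - 1*1 = 2 - 1 = 1)
Q(X) = -10 - 10*X (Q(X) = (1 + X)*(-10) = -10 - 10*X)
U = -22 (U = -29 - 1*(-7) = -29 + 7 = -22)
(U + Q(T))² = (-22 + (-10 - 10*1))² = (-22 + (-10 - 10))² = (-22 - 20)² = (-42)² = 1764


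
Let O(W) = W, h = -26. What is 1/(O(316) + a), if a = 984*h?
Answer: -1/25268 ≈ -3.9576e-5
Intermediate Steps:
a = -25584 (a = 984*(-26) = -25584)
1/(O(316) + a) = 1/(316 - 25584) = 1/(-25268) = -1/25268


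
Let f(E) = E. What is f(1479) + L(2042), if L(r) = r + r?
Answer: 5563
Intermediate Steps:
L(r) = 2*r
f(1479) + L(2042) = 1479 + 2*2042 = 1479 + 4084 = 5563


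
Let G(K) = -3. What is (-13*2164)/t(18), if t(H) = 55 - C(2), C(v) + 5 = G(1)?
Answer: -28132/63 ≈ -446.54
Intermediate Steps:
C(v) = -8 (C(v) = -5 - 3 = -8)
t(H) = 63 (t(H) = 55 - 1*(-8) = 55 + 8 = 63)
(-13*2164)/t(18) = -13*2164/63 = -28132*1/63 = -28132/63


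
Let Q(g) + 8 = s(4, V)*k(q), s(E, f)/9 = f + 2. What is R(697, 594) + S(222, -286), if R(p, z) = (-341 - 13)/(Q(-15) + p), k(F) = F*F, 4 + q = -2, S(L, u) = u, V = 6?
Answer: -938720/3281 ≈ -286.11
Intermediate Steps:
s(E, f) = 18 + 9*f (s(E, f) = 9*(f + 2) = 9*(2 + f) = 18 + 9*f)
q = -6 (q = -4 - 2 = -6)
k(F) = F**2
Q(g) = 2584 (Q(g) = -8 + (18 + 9*6)*(-6)**2 = -8 + (18 + 54)*36 = -8 + 72*36 = -8 + 2592 = 2584)
R(p, z) = -354/(2584 + p) (R(p, z) = (-341 - 13)/(2584 + p) = -354/(2584 + p))
R(697, 594) + S(222, -286) = -354/(2584 + 697) - 286 = -354/3281 - 286 = -938720/3281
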